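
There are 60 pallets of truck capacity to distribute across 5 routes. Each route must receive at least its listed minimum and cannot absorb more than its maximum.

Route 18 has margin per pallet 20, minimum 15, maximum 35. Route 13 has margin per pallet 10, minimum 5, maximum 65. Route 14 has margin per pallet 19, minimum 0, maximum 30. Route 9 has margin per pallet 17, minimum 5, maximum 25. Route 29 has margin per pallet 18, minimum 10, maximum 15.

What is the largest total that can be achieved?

1110

Meeting every minimum uses 15+5+0+5+10 = 35 pallets, leaving 25.
Order the routes by margin per pallet: Route 18 20 > Route 14 19 > Route 29 18 > Route 9 17 > Route 13 10.
Give Route 18 20 more to hit its cap of 35 → 5 left.
Route 14 has room for 30 more but only 5 remain, so it gets 5.
Total = 20×35 + 10×5 + 19×5 + 17×5 + 18×10 = 1110.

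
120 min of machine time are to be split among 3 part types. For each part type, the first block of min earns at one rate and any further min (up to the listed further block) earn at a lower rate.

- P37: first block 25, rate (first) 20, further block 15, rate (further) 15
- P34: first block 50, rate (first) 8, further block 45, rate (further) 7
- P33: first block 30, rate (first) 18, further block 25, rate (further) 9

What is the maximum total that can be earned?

1690

Treat each block as its own option and order by rate: P37/T1 20 > P33/T1 18 > P37/T2 15 > P33/T2 9 > P34/T1 8 > P34/T2 7.
P37 T1 at 20: fill all 25 — 95 left.
P33/T1 (18): +30 — 65 left.
Fill P37 T2 block (15 at 15) — 50 left.
P33/T2 (9): +25 — 25 left.
P34/T1: +25 of 50 at 8; pool empty.
Total = 20×25 + 18×30 + 15×15 + 9×25 + 8×25 = 1690.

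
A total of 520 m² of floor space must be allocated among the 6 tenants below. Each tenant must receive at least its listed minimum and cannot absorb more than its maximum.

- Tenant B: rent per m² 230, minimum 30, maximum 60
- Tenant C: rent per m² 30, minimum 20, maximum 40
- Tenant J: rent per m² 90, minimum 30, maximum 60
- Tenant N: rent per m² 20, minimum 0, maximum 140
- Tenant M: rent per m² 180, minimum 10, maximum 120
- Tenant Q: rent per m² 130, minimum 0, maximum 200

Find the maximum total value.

Meeting every minimum uses 30+20+30+0+10+0 = 90 m², leaving 430.
Order the tenants by rent per m²: Tenant B 230 > Tenant M 180 > Tenant Q 130 > Tenant J 90 > Tenant C 30 > Tenant N 20.
Tenant B: +30 to 60 (cap) → 400 left.
Tenant M: +110 to 120 (cap) → 290 left.
Tenant Q: +200 to 200 (cap) → 90 left.
Tenant J takes 30 more to reach its cap of 60 → 60 left.
Give Tenant C 20 more to hit its cap of 40 → 40 left.
Tenant N has room for 140 more but only 40 remain, so it gets 40.
Total = 230×60 + 30×40 + 90×60 + 20×40 + 180×120 + 130×200 = 68800.

68800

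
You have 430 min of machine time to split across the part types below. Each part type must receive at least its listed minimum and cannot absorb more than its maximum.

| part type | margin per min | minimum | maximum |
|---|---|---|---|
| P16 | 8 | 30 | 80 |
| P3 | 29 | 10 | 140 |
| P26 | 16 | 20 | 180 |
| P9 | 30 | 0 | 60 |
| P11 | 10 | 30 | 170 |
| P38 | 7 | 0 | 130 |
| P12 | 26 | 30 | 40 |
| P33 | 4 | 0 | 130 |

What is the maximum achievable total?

9520

Meeting every minimum uses 30+10+20+0+30+0+30+0 = 120 min, leaving 310.
Rank by margin per min: P9 30 > P3 29 > P12 26 > P26 16 > P11 10 > P16 8 > P38 7 > P33 4.
Give P9 60 more to hit its cap of 60 ; 250 left.
P3 takes 130 more to reach its cap of 140 ; 120 left.
Give P12 10 more to hit its cap of 40 ; 110 left.
P26: +110 (room for 160) → 130. Pool exhausted.
Total = 8×30 + 29×140 + 16×130 + 30×60 + 10×30 + 26×40 = 9520.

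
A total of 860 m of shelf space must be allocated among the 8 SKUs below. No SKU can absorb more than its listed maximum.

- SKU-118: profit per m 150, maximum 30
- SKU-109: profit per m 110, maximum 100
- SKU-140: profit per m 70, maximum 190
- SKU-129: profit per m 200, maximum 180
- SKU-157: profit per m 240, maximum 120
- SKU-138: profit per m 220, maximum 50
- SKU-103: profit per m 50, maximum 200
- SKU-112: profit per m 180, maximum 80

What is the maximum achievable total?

124500

Highest profit per m first: SKU-157 240 > SKU-138 220 > SKU-129 200 > SKU-112 180 > SKU-118 150 > SKU-109 110 > SKU-140 70 > SKU-103 50.
Give SKU-157 120 to hit its cap of 120 — 740 left.
Give SKU-138 50 to hit its cap of 50 — 690 left.
Give SKU-129 180 to hit its cap of 180 — 510 left.
Give SKU-112 80 to hit its cap of 80 — 430 left.
SKU-118 takes 30 to reach its cap of 30 — 400 left.
SKU-109 takes 100 to reach its cap of 100 — 300 left.
SKU-140 takes 190 to reach its cap of 190 — 110 left.
SKU-103 has room for 200 but only 110 remain, so it gets 110.
Total = 150×30 + 110×100 + 70×190 + 200×180 + 240×120 + 220×50 + 50×110 + 180×80 = 124500.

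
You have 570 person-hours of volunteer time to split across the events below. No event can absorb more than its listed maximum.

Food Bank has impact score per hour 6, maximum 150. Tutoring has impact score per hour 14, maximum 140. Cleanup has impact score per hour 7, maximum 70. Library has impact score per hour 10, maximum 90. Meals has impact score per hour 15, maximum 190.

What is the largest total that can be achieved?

6680

Order the events by impact score per hour: Meals 15 > Tutoring 14 > Library 10 > Cleanup 7 > Food Bank 6.
Give Meals 190 to hit its cap of 190 ; 380 left.
Give Tutoring 140 to hit its cap of 140 ; 240 left.
Give Library 90 to hit its cap of 90 ; 150 left.
Cleanup: +70 to 70 (cap) ; 80 left.
Food Bank: +80 (room for 150) → 80. Pool exhausted.
Total = 6×80 + 14×140 + 7×70 + 10×90 + 15×190 = 6680.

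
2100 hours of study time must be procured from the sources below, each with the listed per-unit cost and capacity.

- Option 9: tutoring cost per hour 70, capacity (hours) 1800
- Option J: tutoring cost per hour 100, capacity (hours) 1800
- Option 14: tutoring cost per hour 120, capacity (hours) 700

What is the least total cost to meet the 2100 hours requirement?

156000

Fill from the cheapest source first.
Option 9 (70): use full 1800 — 300 hours to go.
Option J at 100: take 300 of its 1800 — requirement met.
Option 14: unused.
Cost = 1800×70 + 300×100 = 156000.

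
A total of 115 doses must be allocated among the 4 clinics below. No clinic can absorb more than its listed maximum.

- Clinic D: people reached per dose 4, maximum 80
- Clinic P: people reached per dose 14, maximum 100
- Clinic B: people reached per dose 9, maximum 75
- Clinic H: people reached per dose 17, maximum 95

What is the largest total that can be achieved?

Highest people reached per dose first: Clinic H 17 > Clinic P 14 > Clinic B 9 > Clinic D 4.
Clinic H takes 95 to reach its cap of 95 — 20 left.
Clinic P has room for 100 but only 20 remain, so it gets 20.
Total = 14×20 + 17×95 = 1895.

1895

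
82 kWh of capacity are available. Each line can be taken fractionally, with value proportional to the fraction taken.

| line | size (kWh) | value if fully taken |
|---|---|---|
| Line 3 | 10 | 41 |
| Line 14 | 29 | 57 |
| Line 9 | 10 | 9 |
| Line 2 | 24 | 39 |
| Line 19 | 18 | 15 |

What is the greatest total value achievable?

Best value per unit of size first: Line 3 41/10≈4.1, Line 14 57/29≈1.97, Line 2 39/24≈1.62, Line 9 9/10≈0.9, Line 19 15/18≈0.833.
Take all of Line 3 (10 kWh, value 41) — 72 kWh left.
All 29 kWh of Line 14 fit (value 57) — 43 remain.
All 24 kWh of Line 2 fit (value 39) — 19 remain.
Line 9: take in full, 10 kWh for value 9 — 9 left.
Fill the last 9 kWh with part of Line 19: 9/18 of it earns 7.5.
Total value = 153.5.

153.5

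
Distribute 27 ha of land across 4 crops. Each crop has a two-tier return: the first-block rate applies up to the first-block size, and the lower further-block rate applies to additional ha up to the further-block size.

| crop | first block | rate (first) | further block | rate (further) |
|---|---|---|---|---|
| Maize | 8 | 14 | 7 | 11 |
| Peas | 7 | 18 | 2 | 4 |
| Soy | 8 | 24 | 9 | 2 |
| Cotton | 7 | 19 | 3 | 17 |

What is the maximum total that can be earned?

Treat each block as its own option and order by rate: Soy/first 24 > Cotton/first 19 > Peas/first 18 > Cotton/second 17 > Maize/first 14 > Maize/second 11 > Peas/second 4 > Soy/second 2.
Soy/first (24): +8 — 19 left.
Cotton first at 19: fill all 7 — 12 left.
Peas first at 18: fill all 7 — 5 left.
Cotton second at 17: fill all 3 — 2 left.
Maize/first: +2 of 8 at 14; pool empty.
Total = 24×8 + 19×7 + 18×7 + 17×3 + 14×2 = 530.

530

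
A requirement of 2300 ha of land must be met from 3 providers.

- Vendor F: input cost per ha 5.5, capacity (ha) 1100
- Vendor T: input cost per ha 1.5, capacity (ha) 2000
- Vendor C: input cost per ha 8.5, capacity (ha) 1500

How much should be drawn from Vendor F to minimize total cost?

300

Use providers in increasing cost order.
Vendor T (1.5): use full 2000 — 300 ha to go.
Take 300 from Vendor F at 5.5 to finish.
Vendor C: unused.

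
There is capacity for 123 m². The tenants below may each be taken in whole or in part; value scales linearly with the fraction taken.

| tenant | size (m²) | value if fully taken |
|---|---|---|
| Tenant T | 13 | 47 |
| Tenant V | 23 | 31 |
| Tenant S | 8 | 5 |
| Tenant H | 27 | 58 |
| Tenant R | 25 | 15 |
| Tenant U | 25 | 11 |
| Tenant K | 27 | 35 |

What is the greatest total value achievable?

191

Rank by value-to-size ratio: Tenant T 47/13≈3.62, Tenant H 58/27≈2.15, Tenant V 31/23≈1.35, Tenant K 35/27≈1.3, Tenant S 5/8≈0.625, Tenant R 15/25≈0.6, Tenant U 11/25≈0.44.
Tenant T: take in full, 13 m² for value 47 → 110 left.
Tenant H: take in full, 27 m² for value 58 → 83 left.
Tenant V: take in full, 23 m² for value 31 → 60 left.
All 27 m² of Tenant K fit (value 35) → 33 remain.
Tenant S: take in full, 8 m² for value 5 → 25 left.
Tenant R: take in full, 25 m² for value 15 → 0 left.
Total value = 191.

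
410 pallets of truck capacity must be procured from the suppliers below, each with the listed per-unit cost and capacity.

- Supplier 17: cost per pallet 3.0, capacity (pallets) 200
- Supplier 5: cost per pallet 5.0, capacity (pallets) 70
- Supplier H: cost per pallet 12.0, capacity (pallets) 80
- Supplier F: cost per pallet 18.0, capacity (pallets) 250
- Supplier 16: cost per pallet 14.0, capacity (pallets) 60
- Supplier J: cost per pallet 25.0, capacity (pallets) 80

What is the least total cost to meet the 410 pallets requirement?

2750

Fill from the cheapest supplier first.
Supplier 17 at 3.0: take all 200 pallets — 210 still needed.
Take 70 from Supplier 5 at 5.0 — need 140 more.
Supplier H (12.0): use full 80 — 60 pallets to go.
Supplier 16 (14.0): use full 60 — 0 pallets to go.
Supplier F, Supplier J: unused.
Cost = 200×3.0 + 70×5.0 + 80×12.0 + 60×14.0 = 2750.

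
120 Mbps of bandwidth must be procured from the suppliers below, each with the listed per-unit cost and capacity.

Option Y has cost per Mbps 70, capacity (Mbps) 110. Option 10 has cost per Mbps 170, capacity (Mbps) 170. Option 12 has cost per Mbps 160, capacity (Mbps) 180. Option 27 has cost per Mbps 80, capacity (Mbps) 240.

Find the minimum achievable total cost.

8500

Fill from the cheapest supplier first.
Option Y (70): use full 110 ; 10 Mbps to go.
Take 10 from Option 27 at 80 to finish.
Option 12, Option 10: unused.
Cost = 110×70 + 10×80 = 8500.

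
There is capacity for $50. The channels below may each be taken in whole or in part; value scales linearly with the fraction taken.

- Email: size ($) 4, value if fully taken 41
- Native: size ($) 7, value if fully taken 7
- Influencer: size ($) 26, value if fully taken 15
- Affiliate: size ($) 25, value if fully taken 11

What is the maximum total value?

68.72

Sort by value density: Email 41/4≈10.2, Native 7/7≈1, Influencer 15/26≈0.577, Affiliate 11/25≈0.44.
All 4 $ of Email fit (value 41) → 46 remain.
All 7 $ of Native fit (value 7) → 39 remain.
Influencer: take in full, 26 $ for value 15 → 13 left.
Only 13 $ remain; take 13/25 of Affiliate for value 11×13/25 = 5.72.
Total value = 68.72.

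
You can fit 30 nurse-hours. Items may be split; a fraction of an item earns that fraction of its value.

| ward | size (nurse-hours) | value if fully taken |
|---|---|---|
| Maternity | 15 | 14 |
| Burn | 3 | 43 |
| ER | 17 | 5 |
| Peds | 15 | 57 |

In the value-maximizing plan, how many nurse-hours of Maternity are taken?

Best value per unit of size first: Burn 43/3≈14.3, Peds 57/15≈3.8, Maternity 14/15≈0.933, ER 5/17≈0.294.
All 3 nurse-hours of Burn fit (value 43) → 27 remain.
All 15 nurse-hours of Peds fit (value 57) → 12 remain.
Fill the last 12 nurse-hours with part of Maternity: 12/15 of it earns 11.2.

12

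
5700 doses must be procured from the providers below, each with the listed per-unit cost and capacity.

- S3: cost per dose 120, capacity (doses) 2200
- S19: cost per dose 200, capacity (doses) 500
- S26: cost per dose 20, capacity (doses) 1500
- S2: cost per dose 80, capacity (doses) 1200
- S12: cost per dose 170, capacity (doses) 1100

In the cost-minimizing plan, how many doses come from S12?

800

Use providers in increasing cost order.
S26 (20): use full 1500 ; 4200 doses to go.
S2 (80): use full 1200 ; 3000 doses to go.
Take 2200 from S3 at 120 ; need 800 more.
Take 800 from S12 at 170 to finish.
S19: unused.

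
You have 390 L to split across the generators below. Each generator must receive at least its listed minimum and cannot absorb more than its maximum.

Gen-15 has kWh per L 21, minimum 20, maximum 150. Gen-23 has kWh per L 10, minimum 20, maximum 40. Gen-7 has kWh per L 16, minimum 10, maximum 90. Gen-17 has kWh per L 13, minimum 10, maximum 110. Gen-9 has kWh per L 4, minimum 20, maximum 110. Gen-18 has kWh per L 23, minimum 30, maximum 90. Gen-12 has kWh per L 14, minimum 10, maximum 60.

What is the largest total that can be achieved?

Meeting every minimum uses 20+20+10+10+20+30+10 = 120 L, leaving 270.
Order the generators by kWh per L: Gen-18 23 > Gen-15 21 > Gen-7 16 > Gen-12 14 > Gen-17 13 > Gen-23 10 > Gen-9 4.
Give Gen-18 60 more to hit its cap of 90 — 210 left.
Gen-15 takes 130 more to reach its cap of 150 — 80 left.
Give Gen-7 80 more to hit its cap of 90 — 0 left.
Total = 21×150 + 10×20 + 16×90 + 13×10 + 4×20 + 23×90 + 14×10 = 7210.

7210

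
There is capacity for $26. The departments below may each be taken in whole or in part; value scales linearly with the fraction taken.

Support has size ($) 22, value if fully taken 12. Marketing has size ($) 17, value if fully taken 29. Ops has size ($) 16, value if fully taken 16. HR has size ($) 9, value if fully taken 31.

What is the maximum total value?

60

Best value per unit of size first: HR 31/9≈3.44, Marketing 29/17≈1.71, Ops 16/16≈1, Support 12/22≈0.545.
All 9 $ of HR fit (value 31) ; 17 remain.
All 17 $ of Marketing fit (value 29) ; 0 remain.
Total value = 60.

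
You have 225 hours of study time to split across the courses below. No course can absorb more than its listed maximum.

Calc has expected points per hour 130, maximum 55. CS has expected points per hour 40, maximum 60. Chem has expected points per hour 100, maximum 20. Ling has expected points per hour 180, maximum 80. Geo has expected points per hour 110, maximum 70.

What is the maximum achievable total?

Highest expected points per hour first: Ling 180 > Calc 130 > Geo 110 > Chem 100 > CS 40.
Give Ling 80 to hit its cap of 80 — 145 left.
Give Calc 55 to hit its cap of 55 — 90 left.
Give Geo 70 to hit its cap of 70 — 20 left.
Give Chem 20 to hit its cap of 20 — 0 left.
Total = 130×55 + 100×20 + 180×80 + 110×70 = 31250.

31250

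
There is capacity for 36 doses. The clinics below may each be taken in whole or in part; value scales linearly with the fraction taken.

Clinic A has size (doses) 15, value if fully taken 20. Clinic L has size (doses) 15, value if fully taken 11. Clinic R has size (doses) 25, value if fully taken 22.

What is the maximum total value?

38.48

Rank by value-to-size ratio: Clinic A 20/15≈1.33, Clinic R 22/25≈0.88, Clinic L 11/15≈0.733.
All 15 doses of Clinic A fit (value 20) → 21 remain.
Only 21 doses remain; take 21/25 of Clinic R for value 22×21/25 = 18.48.
Total value = 38.48.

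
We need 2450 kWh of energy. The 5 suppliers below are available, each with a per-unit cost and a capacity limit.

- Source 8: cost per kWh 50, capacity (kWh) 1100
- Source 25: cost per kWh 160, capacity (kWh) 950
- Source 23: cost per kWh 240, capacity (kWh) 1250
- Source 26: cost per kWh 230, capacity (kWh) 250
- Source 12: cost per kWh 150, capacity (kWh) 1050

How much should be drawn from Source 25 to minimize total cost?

Fill from the cheapest supplier first.
Source 8 at 50: take all 1100 kWh ; 1350 still needed.
Source 12 at 150: take all 1050 kWh ; 300 still needed.
Source 25 (160): take the remaining 300 ; done.
Source 26, Source 23: unused.

300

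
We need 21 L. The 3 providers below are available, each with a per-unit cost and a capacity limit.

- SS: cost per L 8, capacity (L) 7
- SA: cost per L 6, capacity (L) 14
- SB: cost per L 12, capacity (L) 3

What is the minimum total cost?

Cheapest first:
SA (6): use full 14 → 7 L to go.
Take 7 from SS at 8 → need 0 more.
SB: unused.
Cost = 14×6 + 7×8 = 140.

140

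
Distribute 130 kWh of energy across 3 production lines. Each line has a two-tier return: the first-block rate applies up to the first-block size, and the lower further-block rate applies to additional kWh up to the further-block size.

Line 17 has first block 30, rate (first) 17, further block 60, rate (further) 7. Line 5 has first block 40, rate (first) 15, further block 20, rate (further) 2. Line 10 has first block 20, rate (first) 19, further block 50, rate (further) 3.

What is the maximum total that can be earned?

Rank every tier by rate: Line 10/tier1 19 > Line 17/tier1 17 > Line 5/tier1 15 > Line 17/tier2 7 > Line 10/tier2 3 > Line 5/tier2 2.
Line 10 tier1 at 19: fill all 20 — 110 left.
Line 17/tier1 (17): +30 — 80 left.
Line 5 tier1 at 15: fill all 40 — 40 left.
Line 17/tier2: +40 of 60 at 7; pool empty.
Total = 19×20 + 17×30 + 15×40 + 7×40 = 1770.

1770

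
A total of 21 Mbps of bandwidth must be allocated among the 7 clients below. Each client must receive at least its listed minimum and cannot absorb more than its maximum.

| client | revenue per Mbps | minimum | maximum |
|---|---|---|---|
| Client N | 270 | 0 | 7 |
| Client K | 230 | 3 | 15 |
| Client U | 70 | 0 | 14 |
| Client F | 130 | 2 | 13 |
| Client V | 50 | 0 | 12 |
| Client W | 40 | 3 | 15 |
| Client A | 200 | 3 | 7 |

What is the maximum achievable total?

Meeting every minimum uses 0+3+0+2+0+3+3 = 11 Mbps, leaving 10.
Order the clients by revenue per Mbps: Client N 270 > Client K 230 > Client A 200 > Client F 130 > Client U 70 > Client V 50 > Client W 40.
Client N takes 7 more to reach its cap of 7 — 3 left.
Client K has room for 12 more but only 3 remain, so it gets 6.
Total = 270×7 + 230×6 + 130×2 + 40×3 + 200×3 = 4250.

4250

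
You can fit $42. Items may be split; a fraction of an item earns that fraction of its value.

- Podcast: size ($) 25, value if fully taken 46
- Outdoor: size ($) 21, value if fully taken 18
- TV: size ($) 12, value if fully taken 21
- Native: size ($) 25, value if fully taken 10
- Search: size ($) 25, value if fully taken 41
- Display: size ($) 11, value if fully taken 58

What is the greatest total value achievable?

Rank by value-to-size ratio: Display 58/11≈5.27, Podcast 46/25≈1.84, TV 21/12≈1.75, Search 41/25≈1.64, Outdoor 18/21≈0.857, Native 10/25≈0.4.
All 11 $ of Display fit (value 58) — 31 remain.
All 25 $ of Podcast fit (value 46) — 6 remain.
6 $ left: a 6/12 share of TV gives 21×6/12 = 10.5.
Total value = 114.5.

114.5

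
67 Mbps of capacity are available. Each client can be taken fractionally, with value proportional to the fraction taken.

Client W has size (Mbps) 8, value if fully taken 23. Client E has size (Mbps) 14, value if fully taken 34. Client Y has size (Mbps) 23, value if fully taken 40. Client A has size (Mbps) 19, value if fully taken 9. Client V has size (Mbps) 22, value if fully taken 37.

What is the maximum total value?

Rank by value-to-size ratio: Client W 23/8≈2.88, Client E 34/14≈2.43, Client Y 40/23≈1.74, Client V 37/22≈1.68, Client A 9/19≈0.474.
Client W: take in full, 8 Mbps for value 23 — 59 left.
Take all of Client E (14 Mbps, value 34) — 45 Mbps left.
All 23 Mbps of Client Y fit (value 40) — 22 remain.
All 22 Mbps of Client V fit (value 37) — 0 remain.
Total value = 134.

134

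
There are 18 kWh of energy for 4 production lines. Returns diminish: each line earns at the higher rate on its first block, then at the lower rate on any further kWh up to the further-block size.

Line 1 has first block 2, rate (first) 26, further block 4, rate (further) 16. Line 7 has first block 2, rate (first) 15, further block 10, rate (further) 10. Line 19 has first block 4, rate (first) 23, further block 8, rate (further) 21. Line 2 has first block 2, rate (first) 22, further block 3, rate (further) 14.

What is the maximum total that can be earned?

388

Treat each block as its own option and order by rate: Line 1/tier1 26 > Line 19/tier1 23 > Line 2/tier1 22 > Line 19/tier2 21 > Line 1/tier2 16 > Line 7/tier1 15 > Line 2/tier2 14 > Line 7/tier2 10.
Line 1/tier1 (26): +2 → 16 left.
Line 19 tier1 at 23: fill all 4 → 12 left.
Line 2 tier1 at 22: fill all 2 → 10 left.
Fill Line 19 tier2 block (8 at 21) → 2 left.
2 remain; put them into Line 1 tier2 at 16.
Total = 26×2 + 23×4 + 22×2 + 21×8 + 16×2 = 388.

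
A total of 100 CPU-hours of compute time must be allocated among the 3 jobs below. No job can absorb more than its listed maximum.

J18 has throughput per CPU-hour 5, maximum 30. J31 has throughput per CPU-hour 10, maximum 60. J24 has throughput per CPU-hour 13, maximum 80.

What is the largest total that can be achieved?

1240

Order the jobs by throughput per CPU-hour: J24 13 > J31 10 > J18 5.
J24 takes 80 to reach its cap of 80 — 20 left.
J31: +20 (room for 60) → 20. Pool exhausted.
Total = 10×20 + 13×80 = 1240.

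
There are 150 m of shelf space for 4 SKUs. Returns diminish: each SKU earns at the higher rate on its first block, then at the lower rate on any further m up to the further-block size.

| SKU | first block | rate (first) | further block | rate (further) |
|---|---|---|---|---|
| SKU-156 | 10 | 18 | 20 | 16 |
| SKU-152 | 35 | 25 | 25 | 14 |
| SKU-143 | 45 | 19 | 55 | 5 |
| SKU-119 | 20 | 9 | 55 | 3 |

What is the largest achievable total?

2715

Order all 8 blocks by rate: SKU-152/T1 25 > SKU-143/T1 19 > SKU-156/T1 18 > SKU-156/T2 16 > SKU-152/T2 14 > SKU-119/T1 9 > SKU-143/T2 5 > SKU-119/T2 3.
Fill SKU-152 T1 block (35 at 25) → 115 left.
SKU-143 T1 at 19: fill all 45 → 70 left.
SKU-156/T1 (18): +10 → 60 left.
Fill SKU-156 T2 block (20 at 16) → 40 left.
SKU-152/T2 (14): +25 → 15 left.
15 remain; put them into SKU-119 T1 at 9.
Total = 25×35 + 19×45 + 18×10 + 16×20 + 14×25 + 9×15 = 2715.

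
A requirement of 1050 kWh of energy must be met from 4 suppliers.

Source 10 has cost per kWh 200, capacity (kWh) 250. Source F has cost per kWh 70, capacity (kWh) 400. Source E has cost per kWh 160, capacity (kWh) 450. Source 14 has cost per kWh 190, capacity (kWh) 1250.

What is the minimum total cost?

Cheapest first:
Source F at 70: take all 400 kWh → 650 still needed.
Source E (160): use full 450 → 200 kWh to go.
Source 14 at 190: take 200 of its 1250 → requirement met.
Source 10: unused.
Cost = 400×70 + 450×160 + 200×190 = 138000.

138000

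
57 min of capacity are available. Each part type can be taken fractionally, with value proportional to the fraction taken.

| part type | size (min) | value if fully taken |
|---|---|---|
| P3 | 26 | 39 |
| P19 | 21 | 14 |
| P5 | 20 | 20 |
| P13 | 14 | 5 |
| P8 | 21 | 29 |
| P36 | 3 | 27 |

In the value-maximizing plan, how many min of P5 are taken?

7

Best value per unit of size first: P36 27/3≈9, P3 39/26≈1.5, P8 29/21≈1.38, P5 20/20≈1, P19 14/21≈0.667, P13 5/14≈0.357.
All 3 min of P36 fit (value 27) — 54 remain.
All 26 min of P3 fit (value 39) — 28 remain.
P8: take in full, 21 min for value 29 — 7 left.
7 min left: a 7/20 share of P5 gives 20×7/20 = 7.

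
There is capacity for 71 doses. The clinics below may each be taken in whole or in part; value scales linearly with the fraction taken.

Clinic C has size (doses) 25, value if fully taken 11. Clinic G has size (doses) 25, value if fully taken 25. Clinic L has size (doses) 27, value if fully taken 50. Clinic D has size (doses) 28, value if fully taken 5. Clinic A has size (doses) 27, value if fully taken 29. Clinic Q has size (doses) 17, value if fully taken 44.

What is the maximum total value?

123

Best value per unit of size first: Clinic Q 44/17≈2.59, Clinic L 50/27≈1.85, Clinic A 29/27≈1.07, Clinic G 25/25≈1, Clinic C 11/25≈0.44, Clinic D 5/28≈0.179.
All 17 doses of Clinic Q fit (value 44) — 54 remain.
Take all of Clinic L (27 doses, value 50) — 27 doses left.
Clinic A: take in full, 27 doses for value 29 — 0 left.
Total value = 123.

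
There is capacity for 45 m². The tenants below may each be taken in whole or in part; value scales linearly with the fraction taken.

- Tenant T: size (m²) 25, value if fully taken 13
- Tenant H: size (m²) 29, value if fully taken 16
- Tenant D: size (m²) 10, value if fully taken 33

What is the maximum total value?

Best value per unit of size first: Tenant D 33/10≈3.3, Tenant H 16/29≈0.552, Tenant T 13/25≈0.52.
All 10 m² of Tenant D fit (value 33) ; 35 remain.
All 29 m² of Tenant H fit (value 16) ; 6 remain.
6 m² left: a 6/25 share of Tenant T gives 13×6/25 = 3.12.
Total value = 52.12.

52.12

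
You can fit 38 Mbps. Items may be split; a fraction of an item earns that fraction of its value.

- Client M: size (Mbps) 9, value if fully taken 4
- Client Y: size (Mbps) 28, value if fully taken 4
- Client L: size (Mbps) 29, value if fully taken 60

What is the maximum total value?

64

Rank by value-to-size ratio: Client L 60/29≈2.07, Client M 4/9≈0.444, Client Y 4/28≈0.143.
All 29 Mbps of Client L fit (value 60) ; 9 remain.
Client M: take in full, 9 Mbps for value 4 ; 0 left.
Total value = 64.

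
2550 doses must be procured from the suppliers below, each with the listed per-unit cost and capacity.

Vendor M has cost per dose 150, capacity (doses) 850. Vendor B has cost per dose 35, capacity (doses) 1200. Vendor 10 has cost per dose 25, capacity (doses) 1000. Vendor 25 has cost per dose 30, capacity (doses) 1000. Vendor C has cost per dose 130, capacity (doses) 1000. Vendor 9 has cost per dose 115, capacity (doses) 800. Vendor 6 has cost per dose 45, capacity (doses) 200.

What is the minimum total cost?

Use suppliers in increasing cost order.
Vendor 10 (25): use full 1000 → 1550 doses to go.
Take 1000 from Vendor 25 at 30 → need 550 more.
Vendor B at 35: take 550 of its 1200 → requirement met.
Vendor 6, Vendor 9, Vendor C, Vendor M: unused.
Cost = 1000×25 + 1000×30 + 550×35 = 74250.

74250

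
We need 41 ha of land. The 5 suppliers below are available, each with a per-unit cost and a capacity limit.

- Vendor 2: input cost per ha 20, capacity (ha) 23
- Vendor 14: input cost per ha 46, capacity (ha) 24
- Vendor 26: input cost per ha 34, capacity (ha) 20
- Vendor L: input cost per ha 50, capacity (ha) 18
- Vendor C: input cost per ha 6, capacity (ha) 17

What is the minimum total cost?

596

Cheapest first:
Take 17 from Vendor C at 6 → need 24 more.
Vendor 2 (20): use full 23 → 1 ha to go.
Vendor 26 at 34: take 1 of its 20 → requirement met.
Vendor 14, Vendor L: unused.
Cost = 17×6 + 23×20 + 1×34 = 596.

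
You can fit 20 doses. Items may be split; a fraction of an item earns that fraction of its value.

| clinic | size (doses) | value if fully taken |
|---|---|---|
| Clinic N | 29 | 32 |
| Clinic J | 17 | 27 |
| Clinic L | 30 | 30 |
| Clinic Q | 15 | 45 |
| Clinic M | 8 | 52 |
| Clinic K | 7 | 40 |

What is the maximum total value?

107

Rank by value-to-size ratio: Clinic M 52/8≈6.5, Clinic K 40/7≈5.71, Clinic Q 45/15≈3, Clinic J 27/17≈1.59, Clinic N 32/29≈1.1, Clinic L 30/30≈1.
Take all of Clinic M (8 doses, value 52) → 12 doses left.
Clinic K: take in full, 7 doses for value 40 → 5 left.
Only 5 doses remain; take 5/15 of Clinic Q for value 45×5/15 = 15.
Total value = 107.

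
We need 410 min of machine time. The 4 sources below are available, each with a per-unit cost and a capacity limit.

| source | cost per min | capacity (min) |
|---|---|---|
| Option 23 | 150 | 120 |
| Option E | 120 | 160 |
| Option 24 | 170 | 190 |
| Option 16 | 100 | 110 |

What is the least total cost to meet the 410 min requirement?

Cheapest first:
Option 16 at 100: take all 110 min → 300 still needed.
Take 160 from Option E at 120 → need 140 more.
Option 23 at 150: take all 120 min → 20 still needed.
Option 24 (170): take the remaining 20 → done.
Cost = 110×100 + 160×120 + 120×150 + 20×170 = 51600.

51600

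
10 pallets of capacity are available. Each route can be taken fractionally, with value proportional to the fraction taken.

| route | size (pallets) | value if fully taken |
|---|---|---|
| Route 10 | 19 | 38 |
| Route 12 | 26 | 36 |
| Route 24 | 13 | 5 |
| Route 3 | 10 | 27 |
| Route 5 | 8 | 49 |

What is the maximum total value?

Rank by value-to-size ratio: Route 5 49/8≈6.12, Route 3 27/10≈2.7, Route 10 38/19≈2, Route 12 36/26≈1.38, Route 24 5/13≈0.385.
Route 5: take in full, 8 pallets for value 49 → 2 left.
Only 2 pallets remain; take 2/10 of Route 3 for value 27×2/10 = 5.4.
Total value = 54.4.

54.4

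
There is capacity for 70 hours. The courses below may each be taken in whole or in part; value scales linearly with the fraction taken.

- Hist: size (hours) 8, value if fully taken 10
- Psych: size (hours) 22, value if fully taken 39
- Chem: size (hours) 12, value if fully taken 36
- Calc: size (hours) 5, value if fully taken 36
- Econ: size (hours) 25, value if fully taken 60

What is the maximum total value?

Sort by value density: Calc 36/5≈7.2, Chem 36/12≈3, Econ 60/25≈2.4, Psych 39/22≈1.77, Hist 10/8≈1.25.
All 5 hours of Calc fit (value 36) — 65 remain.
Take all of Chem (12 hours, value 36) — 53 hours left.
Take all of Econ (25 hours, value 60) — 28 hours left.
All 22 hours of Psych fit (value 39) — 6 remain.
6 hours left: a 6/8 share of Hist gives 10×6/8 = 7.5.
Total value = 178.5.

178.5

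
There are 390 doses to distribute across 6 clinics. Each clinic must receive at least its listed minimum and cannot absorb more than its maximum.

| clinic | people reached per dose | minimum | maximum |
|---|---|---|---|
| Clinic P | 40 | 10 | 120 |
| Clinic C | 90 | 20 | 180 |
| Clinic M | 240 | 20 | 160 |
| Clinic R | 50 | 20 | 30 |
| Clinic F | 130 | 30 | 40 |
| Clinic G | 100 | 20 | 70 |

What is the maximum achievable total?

Meeting every minimum uses 10+20+20+20+30+20 = 120 doses, leaving 270.
Rank by people reached per dose: Clinic M 240 > Clinic F 130 > Clinic G 100 > Clinic C 90 > Clinic R 50 > Clinic P 40.
Clinic M: +140 to 160 (cap) ; 130 left.
Clinic F: +10 to 40 (cap) ; 120 left.
Clinic G takes 50 more to reach its cap of 70 ; 70 left.
Clinic C has room for 160 more but only 70 remain, so it gets 90.
Total = 40×10 + 90×90 + 240×160 + 50×20 + 130×40 + 100×70 = 60100.

60100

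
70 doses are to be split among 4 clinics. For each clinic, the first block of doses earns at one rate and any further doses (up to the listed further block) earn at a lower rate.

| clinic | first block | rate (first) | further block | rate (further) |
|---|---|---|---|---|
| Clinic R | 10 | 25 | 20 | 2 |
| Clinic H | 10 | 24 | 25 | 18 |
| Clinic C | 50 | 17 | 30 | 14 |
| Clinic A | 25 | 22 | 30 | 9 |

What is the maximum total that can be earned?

Order all 8 blocks by rate: Clinic R/tier1 25 > Clinic H/tier1 24 > Clinic A/tier1 22 > Clinic H/tier2 18 > Clinic C/tier1 17 > Clinic C/tier2 14 > Clinic A/tier2 9 > Clinic R/tier2 2.
Clinic R tier1 at 25: fill all 10 → 60 left.
Fill Clinic H tier1 block (10 at 24) → 50 left.
Clinic A tier1 at 22: fill all 25 → 25 left.
Clinic H tier2 at 18: fill all 25 → 0 left.
Total = 25×10 + 24×10 + 22×25 + 18×25 = 1490.

1490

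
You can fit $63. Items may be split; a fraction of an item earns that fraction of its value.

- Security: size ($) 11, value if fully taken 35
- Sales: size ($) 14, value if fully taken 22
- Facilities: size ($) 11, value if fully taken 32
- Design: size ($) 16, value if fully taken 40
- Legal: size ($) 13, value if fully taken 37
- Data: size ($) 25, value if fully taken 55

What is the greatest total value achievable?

Best value per unit of size first: Security 35/11≈3.18, Facilities 32/11≈2.91, Legal 37/13≈2.85, Design 40/16≈2.5, Data 55/25≈2.2, Sales 22/14≈1.57.
All 11 $ of Security fit (value 35) → 52 remain.
All 11 $ of Facilities fit (value 32) → 41 remain.
Legal: take in full, 13 $ for value 37 → 28 left.
Take all of Design (16 $, value 40) → 12 $ left.
Only 12 $ remain; take 12/25 of Data for value 55×12/25 = 26.4.
Total value = 170.4.

170.4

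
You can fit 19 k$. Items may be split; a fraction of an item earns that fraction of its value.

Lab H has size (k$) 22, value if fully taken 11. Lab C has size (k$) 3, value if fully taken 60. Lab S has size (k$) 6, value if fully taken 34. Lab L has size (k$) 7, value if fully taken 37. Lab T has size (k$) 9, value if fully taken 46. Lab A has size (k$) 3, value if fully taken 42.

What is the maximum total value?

173

Sort by value density: Lab C 60/3≈20, Lab A 42/3≈14, Lab S 34/6≈5.67, Lab L 37/7≈5.29, Lab T 46/9≈5.11, Lab H 11/22≈0.5.
Take all of Lab C (3 k$, value 60) ; 16 k$ left.
All 3 k$ of Lab A fit (value 42) ; 13 remain.
Lab S: take in full, 6 k$ for value 34 ; 7 left.
All 7 k$ of Lab L fit (value 37) ; 0 remain.
Total value = 173.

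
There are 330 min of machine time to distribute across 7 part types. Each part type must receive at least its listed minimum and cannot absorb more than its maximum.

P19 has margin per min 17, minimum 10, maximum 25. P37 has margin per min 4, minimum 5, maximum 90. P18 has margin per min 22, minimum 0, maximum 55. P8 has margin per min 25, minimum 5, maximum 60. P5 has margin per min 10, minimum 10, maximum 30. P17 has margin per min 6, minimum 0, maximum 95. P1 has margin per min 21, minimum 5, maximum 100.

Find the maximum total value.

5885

Meeting every minimum uses 10+5+0+5+10+0+5 = 35 min, leaving 295.
Highest margin per min first: P8 25 > P18 22 > P1 21 > P19 17 > P5 10 > P17 6 > P37 4.
Give P8 55 more to hit its cap of 60 ; 240 left.
Give P18 55 more to hit its cap of 55 ; 185 left.
Give P1 95 more to hit its cap of 100 ; 90 left.
Give P19 15 more to hit its cap of 25 ; 75 left.
Give P5 20 more to hit its cap of 30 ; 55 left.
P17 has room for 95 more but only 55 remain, so it gets 55.
Total = 17×25 + 4×5 + 22×55 + 25×60 + 10×30 + 6×55 + 21×100 = 5885.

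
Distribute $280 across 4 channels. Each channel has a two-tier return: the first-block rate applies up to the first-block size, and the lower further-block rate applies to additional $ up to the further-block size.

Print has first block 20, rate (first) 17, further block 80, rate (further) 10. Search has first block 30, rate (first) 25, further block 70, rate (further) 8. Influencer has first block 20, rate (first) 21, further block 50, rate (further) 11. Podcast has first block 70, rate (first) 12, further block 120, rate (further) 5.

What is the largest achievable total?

Order all 8 blocks by rate: Search/first 25 > Influencer/first 21 > Print/first 17 > Podcast/first 12 > Influencer/second 11 > Print/second 10 > Search/second 8 > Podcast/second 5.
Search first at 25: fill all 30 — 250 left.
Fill Influencer first block (20 at 21) — 230 left.
Fill Print first block (20 at 17) — 210 left.
Podcast first at 12: fill all 70 — 140 left.
Influencer/second (11): +50 — 90 left.
Print second at 10: fill all 80 — 10 left.
Search/second: +10 of 70 at 8; pool empty.
Total = 25×30 + 21×20 + 17×20 + 12×70 + 11×50 + 10×80 + 8×10 = 3780.

3780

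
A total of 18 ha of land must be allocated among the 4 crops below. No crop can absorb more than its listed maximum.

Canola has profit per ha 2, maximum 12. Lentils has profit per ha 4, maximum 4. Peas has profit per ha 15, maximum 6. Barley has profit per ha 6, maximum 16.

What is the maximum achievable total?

Rank by profit per ha: Peas 15 > Barley 6 > Lentils 4 > Canola 2.
Peas: +6 to 6 (cap) ; 12 left.
Only 12 left; Barley takes them to reach 12.
Total = 15×6 + 6×12 = 162.

162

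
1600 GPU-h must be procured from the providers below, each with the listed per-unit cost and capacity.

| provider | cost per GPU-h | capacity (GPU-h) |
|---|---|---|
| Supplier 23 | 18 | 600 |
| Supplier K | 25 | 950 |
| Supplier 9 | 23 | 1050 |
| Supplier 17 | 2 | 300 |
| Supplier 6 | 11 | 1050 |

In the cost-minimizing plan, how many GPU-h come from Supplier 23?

250

Cheapest first:
Supplier 17 at 2: take all 300 GPU-h — 1300 still needed.
Supplier 6 (11): use full 1050 — 250 GPU-h to go.
Take 250 from Supplier 23 at 18 to finish.
Supplier 9, Supplier K: unused.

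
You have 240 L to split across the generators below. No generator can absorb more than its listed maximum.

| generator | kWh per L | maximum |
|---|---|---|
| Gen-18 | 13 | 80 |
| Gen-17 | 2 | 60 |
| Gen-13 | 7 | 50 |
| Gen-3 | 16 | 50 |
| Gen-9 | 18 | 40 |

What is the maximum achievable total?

2950

Highest kWh per L first: Gen-9 18 > Gen-3 16 > Gen-18 13 > Gen-13 7 > Gen-17 2.
Give Gen-9 40 to hit its cap of 40 ; 200 left.
Gen-3: +50 to 50 (cap) ; 150 left.
Gen-18 takes 80 to reach its cap of 80 ; 70 left.
Gen-13 takes 50 to reach its cap of 50 ; 20 left.
Only 20 left; Gen-17 takes them to reach 20.
Total = 13×80 + 2×20 + 7×50 + 16×50 + 18×40 = 2950.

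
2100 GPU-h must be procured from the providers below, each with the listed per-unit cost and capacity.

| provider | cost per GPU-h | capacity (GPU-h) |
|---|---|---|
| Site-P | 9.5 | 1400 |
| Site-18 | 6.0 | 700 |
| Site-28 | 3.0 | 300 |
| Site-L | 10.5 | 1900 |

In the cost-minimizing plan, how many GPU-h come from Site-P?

1100

Cheapest first:
Site-28 at 3.0: take all 300 GPU-h → 1800 still needed.
Site-18 (6.0): use full 700 → 1100 GPU-h to go.
Site-P (9.5): take the remaining 1100 → done.
Site-L: unused.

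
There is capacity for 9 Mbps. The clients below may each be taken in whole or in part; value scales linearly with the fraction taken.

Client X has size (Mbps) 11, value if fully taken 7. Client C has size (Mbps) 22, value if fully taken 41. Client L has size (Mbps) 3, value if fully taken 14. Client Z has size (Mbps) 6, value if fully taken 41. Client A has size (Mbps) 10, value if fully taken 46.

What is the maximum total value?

55

Best value per unit of size first: Client Z 41/6≈6.83, Client L 14/3≈4.67, Client A 46/10≈4.6, Client C 41/22≈1.86, Client X 7/11≈0.636.
All 6 Mbps of Client Z fit (value 41) — 3 remain.
Take all of Client L (3 Mbps, value 14) — 0 Mbps left.
Total value = 55.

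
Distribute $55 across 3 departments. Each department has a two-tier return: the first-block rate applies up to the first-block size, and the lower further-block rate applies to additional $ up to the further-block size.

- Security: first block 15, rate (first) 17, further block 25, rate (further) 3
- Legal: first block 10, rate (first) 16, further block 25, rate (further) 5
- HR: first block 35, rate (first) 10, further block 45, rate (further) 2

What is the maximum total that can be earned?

Order all 6 blocks by rate: Security/tier1 17 > Legal/tier1 16 > HR/tier1 10 > Legal/tier2 5 > Security/tier2 3 > HR/tier2 2.
Fill Security tier1 block (15 at 17) ; 40 left.
Legal/tier1 (16): +10 ; 30 left.
HR/tier1: +30 of 35 at 10; pool empty.
Total = 17×15 + 16×10 + 10×30 = 715.

715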